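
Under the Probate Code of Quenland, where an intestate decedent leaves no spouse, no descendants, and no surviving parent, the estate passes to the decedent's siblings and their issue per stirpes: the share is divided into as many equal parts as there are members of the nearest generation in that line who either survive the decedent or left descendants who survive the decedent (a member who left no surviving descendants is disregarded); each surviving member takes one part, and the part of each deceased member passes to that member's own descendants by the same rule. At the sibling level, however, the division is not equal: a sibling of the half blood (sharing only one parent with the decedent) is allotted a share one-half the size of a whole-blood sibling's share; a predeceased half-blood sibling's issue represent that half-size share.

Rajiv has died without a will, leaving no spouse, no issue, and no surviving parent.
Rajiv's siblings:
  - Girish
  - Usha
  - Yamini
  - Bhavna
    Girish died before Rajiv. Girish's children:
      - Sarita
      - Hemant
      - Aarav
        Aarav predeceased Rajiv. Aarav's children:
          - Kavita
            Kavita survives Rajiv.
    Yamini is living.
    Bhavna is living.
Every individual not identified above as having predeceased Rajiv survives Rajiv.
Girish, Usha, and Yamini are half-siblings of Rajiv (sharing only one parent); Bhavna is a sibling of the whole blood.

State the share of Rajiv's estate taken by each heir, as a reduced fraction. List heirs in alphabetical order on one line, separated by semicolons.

Bhavna 2/5; Hemant 1/15; Kavita 1/15; Sarita 1/15; Usha 1/5; Yamini 1/5

No spouse, descendants, or parent survives, so the estate passes to Rajiv's siblings per stirpes.
Half-blood siblings count for one-half the weight of whole-blood siblings at the initial division.
Dividing 1 in proportion to weights (total weight 5/2): Girish (weight 1/2) → 1/5; Usha (weight 1/2) → 1/5; Yamini (weight 1/2) → 1/5; Bhavna (weight 1) → 2/5.
Girish predeceased; the 1/5 allotted to Girish's branch passes to Girish's issue by representation.
The 1/5 is divided into 3 equal shares of 1/15 among Sarita, Hemant, Aarav.
Sarita is living and takes 1/15.
Hemant is living and takes 1/15.
Aarav predeceased; the 1/15 allotted to Aarav's branch passes to Aarav's issue by representation.
Kavita is the sole taker at this level and receives the full 1/15.
Usha is living and takes 1/5.
Yamini is living and takes 1/5.
Bhavna is living and takes 2/5.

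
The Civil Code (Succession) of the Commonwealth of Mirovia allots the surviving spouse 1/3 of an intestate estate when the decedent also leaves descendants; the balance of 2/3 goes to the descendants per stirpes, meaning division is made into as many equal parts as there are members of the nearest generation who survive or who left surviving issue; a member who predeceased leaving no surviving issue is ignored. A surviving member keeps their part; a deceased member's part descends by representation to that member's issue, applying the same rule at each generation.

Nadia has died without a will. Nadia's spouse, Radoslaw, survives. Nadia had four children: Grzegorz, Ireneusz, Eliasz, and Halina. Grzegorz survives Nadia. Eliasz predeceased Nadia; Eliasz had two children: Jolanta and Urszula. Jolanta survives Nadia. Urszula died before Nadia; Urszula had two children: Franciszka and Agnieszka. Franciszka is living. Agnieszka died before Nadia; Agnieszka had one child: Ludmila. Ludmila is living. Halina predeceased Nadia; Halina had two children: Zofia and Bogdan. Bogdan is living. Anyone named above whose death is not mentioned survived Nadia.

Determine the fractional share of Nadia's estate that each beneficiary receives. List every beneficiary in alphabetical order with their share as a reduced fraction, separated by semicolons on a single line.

Bogdan 1/12; Franciszka 1/24; Grzegorz 1/6; Ireneusz 1/6; Jolanta 1/12; Ludmila 1/24; Radoslaw 1/3; Zofia 1/12

Radoslaw, as surviving spouse, takes 1/3.
The remaining 2/3 passes to Nadia's descendants per stirpes.
The 2/3 is divided into 4 equal shares of 1/6 among Grzegorz, Ireneusz, Eliasz, Halina.
Grzegorz is living and takes 1/6.
Ireneusz is living and takes 1/6.
Eliasz predeceased; the 1/6 allotted to Eliasz's branch passes to Eliasz's issue by representation.
The 1/6 is divided into 2 equal shares of 1/12 among Jolanta, Urszula.
Jolanta is living and takes 1/12.
Urszula predeceased; the 1/12 allotted to Urszula's branch passes to Urszula's issue by representation.
The 1/12 is divided into 2 equal shares of 1/24 among Franciszka, Agnieszka.
Franciszka is living and takes 1/24.
Agnieszka predeceased; the 1/24 allotted to Agnieszka's branch passes to Agnieszka's issue by representation.
Ludmila is the sole taker at this level and receives the full 1/24.
Halina predeceased; the 1/6 allotted to Halina's branch passes to Halina's issue by representation.
The 1/6 is divided into 2 equal shares of 1/12 among Zofia, Bogdan.
Zofia is living and takes 1/12.
Bogdan is living and takes 1/12.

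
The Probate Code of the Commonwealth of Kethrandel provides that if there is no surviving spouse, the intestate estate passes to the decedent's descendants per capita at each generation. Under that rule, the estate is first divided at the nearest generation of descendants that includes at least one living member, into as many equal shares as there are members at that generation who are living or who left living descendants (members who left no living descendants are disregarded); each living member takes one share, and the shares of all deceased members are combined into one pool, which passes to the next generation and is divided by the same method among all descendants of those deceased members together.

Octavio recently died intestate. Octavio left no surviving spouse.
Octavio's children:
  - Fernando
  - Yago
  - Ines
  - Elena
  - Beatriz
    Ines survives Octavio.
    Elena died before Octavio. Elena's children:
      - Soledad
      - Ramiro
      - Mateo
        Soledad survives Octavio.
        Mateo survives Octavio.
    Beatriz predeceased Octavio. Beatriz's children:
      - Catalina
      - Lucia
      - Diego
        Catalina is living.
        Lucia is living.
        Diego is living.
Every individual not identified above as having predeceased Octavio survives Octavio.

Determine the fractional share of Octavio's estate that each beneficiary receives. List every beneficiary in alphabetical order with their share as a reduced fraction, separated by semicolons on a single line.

There is no surviving spouse, so the entire estate passes to Octavio's descendants per capita at each generation.
At generation 1 (Fernando, Yago, Ines, Elena, Beatriz) there are 5 shares of (1)/5 = 1/5 each.
Living: Fernando, Yago, and Ines — each takes 1/5.
Deceased: Elena and Beatriz. Their combined 2/5 is pooled and carried to generation 2.
At generation 2 (Soledad, Ramiro, Mateo, Catalina, Lucia, Diego) there are 6 shares of (2/5)/6 = 1/15 each.
Living: Soledad, Ramiro, Mateo, Catalina, Lucia, and Diego — each takes 1/15.

Catalina 1/15; Diego 1/15; Fernando 1/5; Ines 1/5; Lucia 1/15; Mateo 1/15; Ramiro 1/15; Soledad 1/15; Yago 1/5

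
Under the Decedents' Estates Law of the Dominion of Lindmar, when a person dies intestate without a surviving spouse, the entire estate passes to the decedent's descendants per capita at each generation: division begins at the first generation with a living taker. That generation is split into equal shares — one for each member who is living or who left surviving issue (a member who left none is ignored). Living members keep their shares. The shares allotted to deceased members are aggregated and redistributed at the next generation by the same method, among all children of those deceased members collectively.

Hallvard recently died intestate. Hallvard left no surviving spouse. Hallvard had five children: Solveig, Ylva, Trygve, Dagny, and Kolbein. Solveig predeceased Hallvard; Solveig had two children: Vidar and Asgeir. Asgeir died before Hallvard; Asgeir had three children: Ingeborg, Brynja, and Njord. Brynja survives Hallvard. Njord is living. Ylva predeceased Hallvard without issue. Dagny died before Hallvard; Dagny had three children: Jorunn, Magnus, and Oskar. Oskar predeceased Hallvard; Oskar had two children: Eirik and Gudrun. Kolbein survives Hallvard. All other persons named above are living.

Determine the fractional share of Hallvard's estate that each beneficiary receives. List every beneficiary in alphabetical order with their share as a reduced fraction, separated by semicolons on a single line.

There is no surviving spouse, so the entire estate passes to Hallvard's descendants per capita at each generation.
At generation 1 (Solveig, Trygve, Dagny, Kolbein) there are 4 shares of (1)/4 = 1/4 each.
Living: Trygve and Kolbein — each takes 1/4.
Deceased: Solveig and Dagny. Their combined 1/2 is pooled and carried to generation 2.
At generation 2 (Vidar, Asgeir, Jorunn, Magnus, Oskar) there are 5 shares of (1/2)/5 = 1/10 each.
Living: Vidar, Jorunn, and Magnus — each takes 1/10.
Deceased: Asgeir and Oskar. Their combined 1/5 is pooled and carried to generation 3.
At generation 3 (Ingeborg, Brynja, Njord, Eirik, Gudrun) there are 5 shares of (1/5)/5 = 1/25 each.
Living: Ingeborg, Brynja, Njord, Eirik, and Gudrun — each takes 1/25.

Brynja 1/25; Eirik 1/25; Gudrun 1/25; Ingeborg 1/25; Jorunn 1/10; Kolbein 1/4; Magnus 1/10; Njord 1/25; Trygve 1/4; Vidar 1/10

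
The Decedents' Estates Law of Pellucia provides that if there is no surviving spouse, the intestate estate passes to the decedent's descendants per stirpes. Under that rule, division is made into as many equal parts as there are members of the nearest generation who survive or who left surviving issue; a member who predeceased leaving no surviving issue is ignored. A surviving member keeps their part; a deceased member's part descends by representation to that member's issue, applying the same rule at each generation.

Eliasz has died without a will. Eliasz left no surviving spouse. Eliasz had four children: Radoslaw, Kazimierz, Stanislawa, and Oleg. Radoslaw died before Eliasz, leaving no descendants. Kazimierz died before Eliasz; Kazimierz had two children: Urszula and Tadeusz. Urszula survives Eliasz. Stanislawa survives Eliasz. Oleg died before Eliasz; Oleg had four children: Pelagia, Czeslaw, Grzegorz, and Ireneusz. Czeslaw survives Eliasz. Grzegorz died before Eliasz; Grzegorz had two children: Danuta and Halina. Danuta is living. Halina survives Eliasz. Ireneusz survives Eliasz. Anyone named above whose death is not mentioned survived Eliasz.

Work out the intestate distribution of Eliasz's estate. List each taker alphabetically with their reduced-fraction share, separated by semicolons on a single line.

There is no surviving spouse, so the entire estate passes to Eliasz's descendants per stirpes.
Radoslaw left no surviving issue, so that branch lapses and is disregarded.
The estate is divided into 3 equal shares of 1/3 among Kazimierz, Stanislawa, Oleg.
Kazimierz predeceased; the 1/3 allotted to Kazimierz's branch passes to Kazimierz's issue by representation.
The 1/3 is divided into 2 equal shares of 1/6 among Urszula, Tadeusz.
Urszula is living and takes 1/6.
Tadeusz is living and takes 1/6.
Stanislawa is living and takes 1/3.
Oleg predeceased; the 1/3 allotted to Oleg's branch passes to Oleg's issue by representation.
The 1/3 is divided into 4 equal shares of 1/12 among Pelagia, Czeslaw, Grzegorz, Ireneusz.
Pelagia is living and takes 1/12.
Czeslaw is living and takes 1/12.
Grzegorz predeceased; the 1/12 allotted to Grzegorz's branch passes to Grzegorz's issue by representation.
The 1/12 is divided into 2 equal shares of 1/24 among Danuta, Halina.
Danuta is living and takes 1/24.
Halina is living and takes 1/24.
Ireneusz is living and takes 1/12.

Czeslaw 1/12; Danuta 1/24; Halina 1/24; Ireneusz 1/12; Pelagia 1/12; Stanislawa 1/3; Tadeusz 1/6; Urszula 1/6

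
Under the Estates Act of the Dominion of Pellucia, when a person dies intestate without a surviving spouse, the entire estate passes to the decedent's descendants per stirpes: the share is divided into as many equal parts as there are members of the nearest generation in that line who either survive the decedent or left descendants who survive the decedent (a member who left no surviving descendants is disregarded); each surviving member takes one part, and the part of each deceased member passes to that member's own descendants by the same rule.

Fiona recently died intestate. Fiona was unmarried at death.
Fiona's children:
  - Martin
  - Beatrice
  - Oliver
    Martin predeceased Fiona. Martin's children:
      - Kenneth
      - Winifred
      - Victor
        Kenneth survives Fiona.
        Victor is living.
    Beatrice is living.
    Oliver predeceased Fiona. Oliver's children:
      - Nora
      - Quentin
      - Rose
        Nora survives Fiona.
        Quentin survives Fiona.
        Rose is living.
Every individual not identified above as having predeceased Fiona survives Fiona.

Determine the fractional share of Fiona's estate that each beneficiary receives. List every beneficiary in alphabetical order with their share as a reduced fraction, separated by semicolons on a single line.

There is no surviving spouse, so the entire estate passes to Fiona's descendants per stirpes.
The estate is divided into 3 equal shares of 1/3 among Martin, Beatrice, Oliver.
Martin predeceased; the 1/3 allotted to Martin's branch passes to Martin's issue by representation.
The 1/3 is divided into 3 equal shares of 1/9 among Kenneth, Winifred, Victor.
Kenneth is living and takes 1/9.
Winifred is living and takes 1/9.
Victor is living and takes 1/9.
Beatrice is living and takes 1/3.
Oliver predeceased; the 1/3 allotted to Oliver's branch passes to Oliver's issue by representation.
The 1/3 is divided into 3 equal shares of 1/9 among Nora, Quentin, Rose.
Nora is living and takes 1/9.
Quentin is living and takes 1/9.
Rose is living and takes 1/9.

Beatrice 1/3; Kenneth 1/9; Nora 1/9; Quentin 1/9; Rose 1/9; Victor 1/9; Winifred 1/9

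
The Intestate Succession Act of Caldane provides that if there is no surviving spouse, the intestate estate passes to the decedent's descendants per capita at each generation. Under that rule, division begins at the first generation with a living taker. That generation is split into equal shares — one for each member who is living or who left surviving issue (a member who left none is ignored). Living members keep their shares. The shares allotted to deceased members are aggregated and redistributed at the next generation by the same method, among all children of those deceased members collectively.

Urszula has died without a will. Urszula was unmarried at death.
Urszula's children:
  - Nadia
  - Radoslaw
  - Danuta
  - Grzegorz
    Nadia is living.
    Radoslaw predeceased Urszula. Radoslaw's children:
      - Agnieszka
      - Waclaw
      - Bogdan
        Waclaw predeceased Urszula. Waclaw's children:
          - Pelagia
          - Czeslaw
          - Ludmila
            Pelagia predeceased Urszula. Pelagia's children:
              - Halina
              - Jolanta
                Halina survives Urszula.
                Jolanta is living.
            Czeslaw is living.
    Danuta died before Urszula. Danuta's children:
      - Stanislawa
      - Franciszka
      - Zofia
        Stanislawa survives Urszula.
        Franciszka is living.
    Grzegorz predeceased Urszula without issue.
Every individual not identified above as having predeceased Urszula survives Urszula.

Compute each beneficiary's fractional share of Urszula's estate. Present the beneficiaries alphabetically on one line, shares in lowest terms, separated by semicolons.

Agnieszka 1/9; Bogdan 1/9; Czeslaw 1/27; Franciszka 1/9; Halina 1/54; Jolanta 1/54; Ludmila 1/27; Nadia 1/3; Stanislawa 1/9; Zofia 1/9

There is no surviving spouse, so the entire estate passes to Urszula's descendants per capita at each generation.
At generation 1 (Nadia, Radoslaw, Danuta) there are 3 shares of (1)/3 = 1/3 each.
Living: Nadia — each takes 1/3.
Deceased: Radoslaw and Danuta. Their combined 2/3 is pooled and carried to generation 2.
At generation 2 (Agnieszka, Waclaw, Bogdan, Stanislawa, Franciszka, Zofia) there are 6 shares of (2/3)/6 = 1/9 each.
Living: Agnieszka, Bogdan, Stanislawa, Franciszka, and Zofia — each takes 1/9.
Deceased: Waclaw. That 1/9 share is carried to generation 3.
At generation 3 (Pelagia, Czeslaw, Ludmila) there are 3 shares of (1/9)/3 = 1/27 each.
Living: Czeslaw and Ludmila — each takes 1/27.
Deceased: Pelagia. That 1/27 share is carried to generation 4.
At generation 4 (Halina, Jolanta) there are 2 shares of (1/27)/2 = 1/54 each.
Living: Halina and Jolanta — each takes 1/54.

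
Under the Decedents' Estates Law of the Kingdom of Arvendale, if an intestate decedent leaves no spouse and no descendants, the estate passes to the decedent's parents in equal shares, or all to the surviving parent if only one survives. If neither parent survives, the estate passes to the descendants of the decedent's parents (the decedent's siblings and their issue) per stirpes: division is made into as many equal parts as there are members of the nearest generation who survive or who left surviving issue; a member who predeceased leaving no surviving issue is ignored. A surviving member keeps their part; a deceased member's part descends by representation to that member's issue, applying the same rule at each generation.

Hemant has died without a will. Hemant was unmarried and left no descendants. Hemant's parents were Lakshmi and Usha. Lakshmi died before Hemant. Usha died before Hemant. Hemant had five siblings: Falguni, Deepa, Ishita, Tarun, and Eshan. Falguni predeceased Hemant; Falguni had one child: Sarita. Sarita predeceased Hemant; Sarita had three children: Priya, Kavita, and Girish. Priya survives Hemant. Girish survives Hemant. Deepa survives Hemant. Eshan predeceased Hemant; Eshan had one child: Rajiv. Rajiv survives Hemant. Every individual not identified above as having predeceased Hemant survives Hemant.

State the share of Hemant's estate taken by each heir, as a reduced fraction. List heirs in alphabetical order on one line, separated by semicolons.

Neither parent survives and there are no descendants, so the estate passes to Hemant's siblings and their issue per stirpes.
The estate is divided into 5 equal shares of 1/5 among Falguni, Deepa, Ishita, Tarun, Eshan.
Falguni predeceased; the 1/5 allotted to Falguni's branch passes to Falguni's issue by representation.
Sarita's line is the sole branch at this level, so the full 1/5 passes to Sarita's issue by representation.
The 1/5 is divided into 3 equal shares of 1/15 among Priya, Kavita, Girish.
Priya is living and takes 1/15.
Kavita is living and takes 1/15.
Girish is living and takes 1/15.
Deepa is living and takes 1/5.
Ishita is living and takes 1/5.
Tarun is living and takes 1/5.
Eshan predeceased; the 1/5 allotted to Eshan's branch passes to Eshan's issue by representation.
Rajiv is the sole taker at this level and receives the full 1/5.

Deepa 1/5; Girish 1/15; Ishita 1/5; Kavita 1/15; Priya 1/15; Rajiv 1/5; Tarun 1/5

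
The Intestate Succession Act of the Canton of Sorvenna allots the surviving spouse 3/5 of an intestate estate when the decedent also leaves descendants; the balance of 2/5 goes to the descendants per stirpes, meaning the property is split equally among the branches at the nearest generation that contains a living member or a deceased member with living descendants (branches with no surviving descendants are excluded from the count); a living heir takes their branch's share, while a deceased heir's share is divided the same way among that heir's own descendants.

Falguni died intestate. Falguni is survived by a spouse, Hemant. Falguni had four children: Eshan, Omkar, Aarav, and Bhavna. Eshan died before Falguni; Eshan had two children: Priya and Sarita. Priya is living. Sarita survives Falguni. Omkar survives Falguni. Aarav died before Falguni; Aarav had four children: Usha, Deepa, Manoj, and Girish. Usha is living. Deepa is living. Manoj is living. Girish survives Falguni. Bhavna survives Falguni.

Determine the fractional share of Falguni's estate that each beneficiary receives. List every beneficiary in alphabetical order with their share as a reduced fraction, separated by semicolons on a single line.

Bhavna 1/10; Deepa 1/40; Girish 1/40; Hemant 3/5; Manoj 1/40; Omkar 1/10; Priya 1/20; Sarita 1/20; Usha 1/40

Hemant, as surviving spouse, takes 3/5.
The remaining 2/5 passes to Falguni's descendants per stirpes.
The 2/5 is divided into 4 equal shares of 1/10 among Eshan, Omkar, Aarav, Bhavna.
Eshan predeceased; the 1/10 allotted to Eshan's branch passes to Eshan's issue by representation.
The 1/10 is divided into 2 equal shares of 1/20 among Priya, Sarita.
Priya is living and takes 1/20.
Sarita is living and takes 1/20.
Omkar is living and takes 1/10.
Aarav predeceased; the 1/10 allotted to Aarav's branch passes to Aarav's issue by representation.
The 1/10 is divided into 4 equal shares of 1/40 among Usha, Deepa, Manoj, Girish.
Usha is living and takes 1/40.
Deepa is living and takes 1/40.
Manoj is living and takes 1/40.
Girish is living and takes 1/40.
Bhavna is living and takes 1/10.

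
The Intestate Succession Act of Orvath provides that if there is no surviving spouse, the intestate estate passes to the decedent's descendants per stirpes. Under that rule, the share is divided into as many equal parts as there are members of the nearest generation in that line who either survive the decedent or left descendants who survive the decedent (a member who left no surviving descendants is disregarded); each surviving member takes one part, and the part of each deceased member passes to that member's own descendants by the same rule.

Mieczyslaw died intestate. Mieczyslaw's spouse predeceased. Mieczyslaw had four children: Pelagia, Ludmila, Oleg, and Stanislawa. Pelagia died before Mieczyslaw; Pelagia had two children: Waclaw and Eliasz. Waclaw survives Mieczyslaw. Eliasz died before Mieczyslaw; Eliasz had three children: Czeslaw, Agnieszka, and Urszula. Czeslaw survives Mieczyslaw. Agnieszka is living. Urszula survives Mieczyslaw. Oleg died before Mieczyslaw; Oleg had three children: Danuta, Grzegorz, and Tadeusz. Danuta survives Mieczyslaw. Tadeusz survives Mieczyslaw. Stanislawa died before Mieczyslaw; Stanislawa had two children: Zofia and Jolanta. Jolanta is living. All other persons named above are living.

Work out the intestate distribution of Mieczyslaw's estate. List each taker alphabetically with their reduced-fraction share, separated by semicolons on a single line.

There is no surviving spouse, so the entire estate passes to Mieczyslaw's descendants per stirpes.
The estate is divided into 4 equal shares of 1/4 among Pelagia, Ludmila, Oleg, Stanislawa.
Pelagia predeceased; the 1/4 allotted to Pelagia's branch passes to Pelagia's issue by representation.
The 1/4 is divided into 2 equal shares of 1/8 among Waclaw, Eliasz.
Waclaw is living and takes 1/8.
Eliasz predeceased; the 1/8 allotted to Eliasz's branch passes to Eliasz's issue by representation.
The 1/8 is divided into 3 equal shares of 1/24 among Czeslaw, Agnieszka, Urszula.
Czeslaw is living and takes 1/24.
Agnieszka is living and takes 1/24.
Urszula is living and takes 1/24.
Ludmila is living and takes 1/4.
Oleg predeceased; the 1/4 allotted to Oleg's branch passes to Oleg's issue by representation.
The 1/4 is divided into 3 equal shares of 1/12 among Danuta, Grzegorz, Tadeusz.
Danuta is living and takes 1/12.
Grzegorz is living and takes 1/12.
Tadeusz is living and takes 1/12.
Stanislawa predeceased; the 1/4 allotted to Stanislawa's branch passes to Stanislawa's issue by representation.
The 1/4 is divided into 2 equal shares of 1/8 among Zofia, Jolanta.
Zofia is living and takes 1/8.
Jolanta is living and takes 1/8.

Agnieszka 1/24; Czeslaw 1/24; Danuta 1/12; Grzegorz 1/12; Jolanta 1/8; Ludmila 1/4; Tadeusz 1/12; Urszula 1/24; Waclaw 1/8; Zofia 1/8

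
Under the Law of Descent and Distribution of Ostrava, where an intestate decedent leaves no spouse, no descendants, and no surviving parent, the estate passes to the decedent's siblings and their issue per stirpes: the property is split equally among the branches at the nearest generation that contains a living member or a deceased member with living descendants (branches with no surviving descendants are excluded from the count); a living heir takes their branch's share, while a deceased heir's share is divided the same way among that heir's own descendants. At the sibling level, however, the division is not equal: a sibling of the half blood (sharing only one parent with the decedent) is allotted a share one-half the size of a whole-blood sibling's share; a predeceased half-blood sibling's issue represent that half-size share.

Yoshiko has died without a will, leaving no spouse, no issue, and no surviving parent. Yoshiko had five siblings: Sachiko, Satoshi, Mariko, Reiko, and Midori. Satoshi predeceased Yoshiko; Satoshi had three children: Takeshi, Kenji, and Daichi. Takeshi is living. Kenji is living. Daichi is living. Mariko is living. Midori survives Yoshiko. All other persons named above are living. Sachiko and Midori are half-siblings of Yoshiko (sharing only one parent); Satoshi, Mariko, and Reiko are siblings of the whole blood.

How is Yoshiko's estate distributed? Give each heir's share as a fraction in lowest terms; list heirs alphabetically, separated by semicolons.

Daichi 1/12; Kenji 1/12; Mariko 1/4; Midori 1/8; Reiko 1/4; Sachiko 1/8; Takeshi 1/12

No spouse, descendants, or parent survives, so the estate passes to Yoshiko's siblings per stirpes.
Half-blood siblings count for one-half the weight of whole-blood siblings at the initial division.
Dividing 1 in proportion to weights (total weight 4): Sachiko (weight 1/2) → 1/8; Satoshi (weight 1) → 1/4; Mariko (weight 1) → 1/4; Reiko (weight 1) → 1/4; Midori (weight 1/2) → 1/8.
Sachiko is living and takes 1/8.
Satoshi predeceased; the 1/4 allotted to Satoshi's branch passes to Satoshi's issue by representation.
The 1/4 is divided into 3 equal shares of 1/12 among Takeshi, Kenji, Daichi.
Takeshi is living and takes 1/12.
Kenji is living and takes 1/12.
Daichi is living and takes 1/12.
Mariko is living and takes 1/4.
Reiko is living and takes 1/4.
Midori is living and takes 1/8.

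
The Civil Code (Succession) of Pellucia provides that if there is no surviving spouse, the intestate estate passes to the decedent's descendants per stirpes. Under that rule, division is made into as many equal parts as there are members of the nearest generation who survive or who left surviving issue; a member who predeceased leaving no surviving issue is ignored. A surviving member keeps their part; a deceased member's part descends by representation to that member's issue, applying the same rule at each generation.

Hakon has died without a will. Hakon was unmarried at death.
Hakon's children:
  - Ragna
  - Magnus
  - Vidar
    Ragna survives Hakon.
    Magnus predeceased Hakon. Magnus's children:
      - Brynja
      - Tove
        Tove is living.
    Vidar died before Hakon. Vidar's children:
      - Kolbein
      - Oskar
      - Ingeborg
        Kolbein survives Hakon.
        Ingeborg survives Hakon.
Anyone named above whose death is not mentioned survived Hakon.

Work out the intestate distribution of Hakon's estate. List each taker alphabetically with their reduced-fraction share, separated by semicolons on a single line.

There is no surviving spouse, so the entire estate passes to Hakon's descendants per stirpes.
The estate is divided into 3 equal shares of 1/3 among Ragna, Magnus, Vidar.
Ragna is living and takes 1/3.
Magnus predeceased; the 1/3 allotted to Magnus's branch passes to Magnus's issue by representation.
The 1/3 is divided into 2 equal shares of 1/6 among Brynja, Tove.
Brynja is living and takes 1/6.
Tove is living and takes 1/6.
Vidar predeceased; the 1/3 allotted to Vidar's branch passes to Vidar's issue by representation.
The 1/3 is divided into 3 equal shares of 1/9 among Kolbein, Oskar, Ingeborg.
Kolbein is living and takes 1/9.
Oskar is living and takes 1/9.
Ingeborg is living and takes 1/9.

Brynja 1/6; Ingeborg 1/9; Kolbein 1/9; Oskar 1/9; Ragna 1/3; Tove 1/6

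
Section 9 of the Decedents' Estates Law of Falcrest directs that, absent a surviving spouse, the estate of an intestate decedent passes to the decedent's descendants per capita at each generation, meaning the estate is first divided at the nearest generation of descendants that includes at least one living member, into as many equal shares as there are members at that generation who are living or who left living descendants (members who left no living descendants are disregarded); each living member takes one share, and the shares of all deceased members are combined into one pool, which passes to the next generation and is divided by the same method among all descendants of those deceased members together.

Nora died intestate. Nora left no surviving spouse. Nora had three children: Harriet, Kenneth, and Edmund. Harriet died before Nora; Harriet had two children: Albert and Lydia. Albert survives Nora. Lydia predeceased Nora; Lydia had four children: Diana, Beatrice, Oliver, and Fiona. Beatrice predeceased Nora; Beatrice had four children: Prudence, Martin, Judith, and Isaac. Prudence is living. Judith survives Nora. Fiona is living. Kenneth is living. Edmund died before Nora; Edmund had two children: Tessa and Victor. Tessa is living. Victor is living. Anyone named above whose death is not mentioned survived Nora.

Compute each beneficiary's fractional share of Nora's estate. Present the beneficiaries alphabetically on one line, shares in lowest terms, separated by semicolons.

Albert 1/6; Diana 1/24; Fiona 1/24; Isaac 1/96; Judith 1/96; Kenneth 1/3; Martin 1/96; Oliver 1/24; Prudence 1/96; Tessa 1/6; Victor 1/6

There is no surviving spouse, so the entire estate passes to Nora's descendants per capita at each generation.
At generation 1 (Harriet, Kenneth, Edmund) there are 3 shares of (1)/3 = 1/3 each.
Living: Kenneth — each takes 1/3.
Deceased: Harriet and Edmund. Their combined 2/3 is pooled and carried to generation 2.
At generation 2 (Albert, Lydia, Tessa, Victor) there are 4 shares of (2/3)/4 = 1/6 each.
Living: Albert, Tessa, and Victor — each takes 1/6.
Deceased: Lydia. That 1/6 share is carried to generation 3.
At generation 3 (Diana, Beatrice, Oliver, Fiona) there are 4 shares of (1/6)/4 = 1/24 each.
Living: Diana, Oliver, and Fiona — each takes 1/24.
Deceased: Beatrice. That 1/24 share is carried to generation 4.
At generation 4 (Prudence, Martin, Judith, Isaac) there are 4 shares of (1/24)/4 = 1/96 each.
Living: Prudence, Martin, Judith, and Isaac — each takes 1/96.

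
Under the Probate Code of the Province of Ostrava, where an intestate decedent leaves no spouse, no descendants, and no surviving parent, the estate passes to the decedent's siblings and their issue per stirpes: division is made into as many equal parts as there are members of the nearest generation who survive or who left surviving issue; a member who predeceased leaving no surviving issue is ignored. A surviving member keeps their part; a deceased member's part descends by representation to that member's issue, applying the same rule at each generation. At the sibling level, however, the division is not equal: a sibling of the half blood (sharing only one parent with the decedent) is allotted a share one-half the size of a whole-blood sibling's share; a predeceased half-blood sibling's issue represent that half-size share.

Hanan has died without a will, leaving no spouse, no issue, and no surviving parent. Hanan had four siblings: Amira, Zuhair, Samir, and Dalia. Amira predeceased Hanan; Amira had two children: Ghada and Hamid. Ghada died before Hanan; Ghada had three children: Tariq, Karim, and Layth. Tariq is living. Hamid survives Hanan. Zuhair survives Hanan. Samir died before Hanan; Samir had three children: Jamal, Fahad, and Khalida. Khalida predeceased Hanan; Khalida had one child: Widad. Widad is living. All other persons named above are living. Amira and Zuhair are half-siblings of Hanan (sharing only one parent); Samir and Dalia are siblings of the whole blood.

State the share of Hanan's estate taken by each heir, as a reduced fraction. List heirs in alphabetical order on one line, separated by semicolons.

No spouse, descendants, or parent survives, so the estate passes to Hanan's siblings per stirpes.
Half-blood siblings count for one-half the weight of whole-blood siblings at the initial division.
Dividing 1 in proportion to weights (total weight 3): Amira (weight 1/2) → 1/6; Zuhair (weight 1/2) → 1/6; Samir (weight 1) → 1/3; Dalia (weight 1) → 1/3.
Amira predeceased; the 1/6 allotted to Amira's branch passes to Amira's issue by representation.
The 1/6 is divided into 2 equal shares of 1/12 among Ghada, Hamid.
Ghada predeceased; the 1/12 allotted to Ghada's branch passes to Ghada's issue by representation.
The 1/12 is divided into 3 equal shares of 1/36 among Tariq, Karim, Layth.
Tariq is living and takes 1/36.
Karim is living and takes 1/36.
Layth is living and takes 1/36.
Hamid is living and takes 1/12.
Zuhair is living and takes 1/6.
Samir predeceased; the 1/3 allotted to Samir's branch passes to Samir's issue by representation.
The 1/3 is divided into 3 equal shares of 1/9 among Jamal, Fahad, Khalida.
Jamal is living and takes 1/9.
Fahad is living and takes 1/9.
Khalida predeceased; the 1/9 allotted to Khalida's branch passes to Khalida's issue by representation.
Widad is the sole taker at this level and receives the full 1/9.
Dalia is living and takes 1/3.

Dalia 1/3; Fahad 1/9; Hamid 1/12; Jamal 1/9; Karim 1/36; Layth 1/36; Tariq 1/36; Widad 1/9; Zuhair 1/6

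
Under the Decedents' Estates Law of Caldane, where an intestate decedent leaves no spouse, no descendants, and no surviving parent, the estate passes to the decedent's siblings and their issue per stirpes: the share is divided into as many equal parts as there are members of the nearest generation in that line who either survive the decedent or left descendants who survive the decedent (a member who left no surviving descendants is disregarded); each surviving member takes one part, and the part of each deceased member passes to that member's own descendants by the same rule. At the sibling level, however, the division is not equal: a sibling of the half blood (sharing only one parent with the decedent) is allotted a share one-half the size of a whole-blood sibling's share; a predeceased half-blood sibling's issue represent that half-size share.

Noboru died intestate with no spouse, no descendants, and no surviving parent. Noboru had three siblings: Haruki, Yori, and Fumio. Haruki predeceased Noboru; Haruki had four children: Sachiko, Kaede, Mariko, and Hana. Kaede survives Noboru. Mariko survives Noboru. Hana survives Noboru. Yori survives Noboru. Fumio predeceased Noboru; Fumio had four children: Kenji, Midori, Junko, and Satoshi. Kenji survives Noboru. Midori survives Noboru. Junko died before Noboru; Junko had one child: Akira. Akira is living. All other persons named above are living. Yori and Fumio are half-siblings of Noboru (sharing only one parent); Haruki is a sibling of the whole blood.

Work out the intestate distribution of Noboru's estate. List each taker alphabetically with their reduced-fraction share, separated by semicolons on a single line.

Akira 1/16; Hana 1/8; Kaede 1/8; Kenji 1/16; Mariko 1/8; Midori 1/16; Sachiko 1/8; Satoshi 1/16; Yori 1/4

No spouse, descendants, or parent survives, so the estate passes to Noboru's siblings per stirpes.
Half-blood siblings count for one-half the weight of whole-blood siblings at the initial division.
Dividing 1 in proportion to weights (total weight 2): Haruki (weight 1) → 1/2; Yori (weight 1/2) → 1/4; Fumio (weight 1/2) → 1/4.
Haruki predeceased; the 1/2 allotted to Haruki's branch passes to Haruki's issue by representation.
The 1/2 is divided into 4 equal shares of 1/8 among Sachiko, Kaede, Mariko, Hana.
Sachiko is living and takes 1/8.
Kaede is living and takes 1/8.
Mariko is living and takes 1/8.
Hana is living and takes 1/8.
Yori is living and takes 1/4.
Fumio predeceased; the 1/4 allotted to Fumio's branch passes to Fumio's issue by representation.
The 1/4 is divided into 4 equal shares of 1/16 among Kenji, Midori, Junko, Satoshi.
Kenji is living and takes 1/16.
Midori is living and takes 1/16.
Junko predeceased; the 1/16 allotted to Junko's branch passes to Junko's issue by representation.
Akira is the sole taker at this level and receives the full 1/16.
Satoshi is living and takes 1/16.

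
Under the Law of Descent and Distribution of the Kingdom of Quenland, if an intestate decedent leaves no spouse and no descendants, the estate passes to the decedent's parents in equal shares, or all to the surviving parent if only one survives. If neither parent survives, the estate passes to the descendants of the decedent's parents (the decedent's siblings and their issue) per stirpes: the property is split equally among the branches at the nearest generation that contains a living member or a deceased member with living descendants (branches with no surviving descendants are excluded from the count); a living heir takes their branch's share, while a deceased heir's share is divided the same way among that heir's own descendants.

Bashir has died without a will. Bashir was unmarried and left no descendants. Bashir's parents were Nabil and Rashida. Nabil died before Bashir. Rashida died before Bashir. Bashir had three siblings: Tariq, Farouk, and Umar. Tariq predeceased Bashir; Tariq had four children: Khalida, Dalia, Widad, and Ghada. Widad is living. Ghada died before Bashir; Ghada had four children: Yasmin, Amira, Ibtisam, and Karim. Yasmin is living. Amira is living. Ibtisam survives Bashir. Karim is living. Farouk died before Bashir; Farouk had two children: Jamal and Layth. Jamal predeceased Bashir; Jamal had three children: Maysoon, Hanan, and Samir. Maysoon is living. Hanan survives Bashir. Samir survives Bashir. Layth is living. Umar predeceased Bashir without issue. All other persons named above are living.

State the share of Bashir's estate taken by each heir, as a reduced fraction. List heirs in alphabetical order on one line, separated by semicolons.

Amira 1/32; Dalia 1/8; Hanan 1/12; Ibtisam 1/32; Karim 1/32; Khalida 1/8; Layth 1/4; Maysoon 1/12; Samir 1/12; Widad 1/8; Yasmin 1/32

Neither parent survives and there are no descendants, so the estate passes to Bashir's siblings and their issue per stirpes.
Umar left no surviving issue, so that branch lapses and is disregarded.
The estate is divided into 2 equal shares of 1/2 among Tariq, Farouk.
Tariq predeceased; the 1/2 allotted to Tariq's branch passes to Tariq's issue by representation.
The 1/2 is divided into 4 equal shares of 1/8 among Khalida, Dalia, Widad, Ghada.
Khalida is living and takes 1/8.
Dalia is living and takes 1/8.
Widad is living and takes 1/8.
Ghada predeceased; the 1/8 allotted to Ghada's branch passes to Ghada's issue by representation.
The 1/8 is divided into 4 equal shares of 1/32 among Yasmin, Amira, Ibtisam, Karim.
Yasmin is living and takes 1/32.
Amira is living and takes 1/32.
Ibtisam is living and takes 1/32.
Karim is living and takes 1/32.
Farouk predeceased; the 1/2 allotted to Farouk's branch passes to Farouk's issue by representation.
The 1/2 is divided into 2 equal shares of 1/4 among Jamal, Layth.
Jamal predeceased; the 1/4 allotted to Jamal's branch passes to Jamal's issue by representation.
The 1/4 is divided into 3 equal shares of 1/12 among Maysoon, Hanan, Samir.
Maysoon is living and takes 1/12.
Hanan is living and takes 1/12.
Samir is living and takes 1/12.
Layth is living and takes 1/4.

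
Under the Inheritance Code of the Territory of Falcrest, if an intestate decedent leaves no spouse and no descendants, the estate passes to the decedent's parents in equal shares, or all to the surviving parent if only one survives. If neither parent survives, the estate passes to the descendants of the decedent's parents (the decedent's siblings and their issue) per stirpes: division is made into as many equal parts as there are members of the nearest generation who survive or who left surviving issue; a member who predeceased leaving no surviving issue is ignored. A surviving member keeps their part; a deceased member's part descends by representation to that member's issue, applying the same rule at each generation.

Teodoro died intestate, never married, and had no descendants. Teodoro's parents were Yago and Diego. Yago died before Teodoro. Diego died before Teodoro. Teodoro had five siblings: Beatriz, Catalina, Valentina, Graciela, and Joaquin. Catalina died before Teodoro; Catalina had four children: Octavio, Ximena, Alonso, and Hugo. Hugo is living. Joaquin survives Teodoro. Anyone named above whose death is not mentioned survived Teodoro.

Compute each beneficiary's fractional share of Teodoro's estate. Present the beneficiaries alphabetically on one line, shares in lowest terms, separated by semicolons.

Alonso 1/20; Beatriz 1/5; Graciela 1/5; Hugo 1/20; Joaquin 1/5; Octavio 1/20; Valentina 1/5; Ximena 1/20

Neither parent survives and there are no descendants, so the estate passes to Teodoro's siblings and their issue per stirpes.
The estate is divided into 5 equal shares of 1/5 among Beatriz, Catalina, Valentina, Graciela, Joaquin.
Beatriz is living and takes 1/5.
Catalina predeceased; the 1/5 allotted to Catalina's branch passes to Catalina's issue by representation.
The 1/5 is divided into 4 equal shares of 1/20 among Octavio, Ximena, Alonso, Hugo.
Octavio is living and takes 1/20.
Ximena is living and takes 1/20.
Alonso is living and takes 1/20.
Hugo is living and takes 1/20.
Valentina is living and takes 1/5.
Graciela is living and takes 1/5.
Joaquin is living and takes 1/5.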